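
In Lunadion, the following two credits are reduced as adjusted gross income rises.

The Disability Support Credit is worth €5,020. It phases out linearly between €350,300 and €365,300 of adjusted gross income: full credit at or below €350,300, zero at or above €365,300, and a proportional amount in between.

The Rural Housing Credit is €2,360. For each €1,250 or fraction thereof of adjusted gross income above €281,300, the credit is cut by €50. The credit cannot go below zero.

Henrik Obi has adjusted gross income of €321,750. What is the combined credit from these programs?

€5,730

Disability Support Credit: €321,750 is at or below the €350,300 threshold, so the full €5,020 applies.
Rural Housing Credit: income exceeds €281,300 by €40,450, which is 33 full-or-partial €1,250 increments; reduction = 33 × €50 = €1,650, leaving €710.
Total: €5,020 + €710 = €5,730.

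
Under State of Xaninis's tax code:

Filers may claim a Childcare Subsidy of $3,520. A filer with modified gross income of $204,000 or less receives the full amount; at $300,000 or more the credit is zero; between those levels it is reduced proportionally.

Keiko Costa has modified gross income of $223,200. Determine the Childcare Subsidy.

$2,816

Childcare Subsidy: $223,200 is $19,200 into a $96,000 phase-out range, leaving 76,800/96,000 of the credit: $3,520 × 76,800/96,000 = $2,816.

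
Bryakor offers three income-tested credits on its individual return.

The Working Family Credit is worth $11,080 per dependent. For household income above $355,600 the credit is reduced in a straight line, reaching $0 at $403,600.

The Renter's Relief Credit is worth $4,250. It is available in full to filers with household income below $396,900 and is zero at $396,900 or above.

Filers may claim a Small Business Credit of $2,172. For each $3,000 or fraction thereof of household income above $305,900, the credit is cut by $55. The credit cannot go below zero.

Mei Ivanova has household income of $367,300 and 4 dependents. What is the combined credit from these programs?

$38,784

Working Family Credit: base = 4 × $11,080 = $44,320. $367,300 is $11,700 into a $48,000 phase-out range, leaving 36,300/48,000 of the credit: $44,320 × 36,300/48,000 = $33,517.
Renter's Relief Credit: $367,300 is below the $396,900 cutoff, so the full $4,250 applies.
Small Business Credit: income exceeds $305,900 by $61,400, which is 21 full-or-partial $3,000 increments; reduction = 21 × $55 = $1,155, leaving $1,017.
Total: $33,517 + $4,250 + $1,017 = $38,784.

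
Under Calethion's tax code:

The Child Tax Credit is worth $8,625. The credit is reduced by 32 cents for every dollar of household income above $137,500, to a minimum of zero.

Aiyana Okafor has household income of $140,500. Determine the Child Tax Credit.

$7,665

Child Tax Credit: 32% of the $3,000 excess over $137,500 is $960; credit = $8,625 − $960 = $7,665.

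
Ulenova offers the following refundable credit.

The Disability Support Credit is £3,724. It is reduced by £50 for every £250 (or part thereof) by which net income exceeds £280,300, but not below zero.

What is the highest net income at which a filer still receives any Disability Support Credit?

£298,800

After 74 increments the reduction is 74 × £50 = £3,700, leaving £24; one more increment wipes it out. Increment 74 ends at excess 74 × £250 = £18,500, so the highest qualifying income is £280,300 + £18,500 = £298,800.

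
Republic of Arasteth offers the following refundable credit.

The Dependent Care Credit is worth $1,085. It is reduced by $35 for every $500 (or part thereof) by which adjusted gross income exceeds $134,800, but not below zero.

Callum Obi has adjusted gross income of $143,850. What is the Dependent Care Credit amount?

Dependent Care Credit: income exceeds $134,800 by $9,050, which is 19 full-or-partial $500 increments; reduction = 19 × $35 = $665, leaving $420.

$420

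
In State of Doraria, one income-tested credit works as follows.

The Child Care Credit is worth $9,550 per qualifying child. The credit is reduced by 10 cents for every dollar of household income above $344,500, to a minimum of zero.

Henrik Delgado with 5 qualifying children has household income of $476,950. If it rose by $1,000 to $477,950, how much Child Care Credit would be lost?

At $476,950 — base = 5 × $9,550 = $47,750. 10% of the $132,450 excess over $344,500 is $13,245; credit = $47,750 − $13,245 = $34,505.
At $477,950 — base = 5 × $9,550 = $47,750. 10% of the $133,450 excess over $344,500 is $13,345; credit = $47,750 − $13,345 = $34,405.
Lost: $34,505 − $34,405 = $100.

$100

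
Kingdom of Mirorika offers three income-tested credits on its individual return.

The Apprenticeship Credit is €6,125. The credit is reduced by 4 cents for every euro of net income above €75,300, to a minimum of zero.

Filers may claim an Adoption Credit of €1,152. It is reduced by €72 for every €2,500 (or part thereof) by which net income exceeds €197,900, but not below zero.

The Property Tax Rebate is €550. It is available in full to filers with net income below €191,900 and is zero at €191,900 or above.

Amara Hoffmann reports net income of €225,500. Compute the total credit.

Apprenticeship Credit: 4% of the €150,200 excess over €75,300 is €6,008; credit = €6,125 − €6,008 = €117.
Adoption Credit: income exceeds €197,900 by €27,600, which is 12 full-or-partial €2,500 increments; reduction = 12 × €72 = €864, leaving €288.
Property Tax Rebate: €225,500 meets or exceeds the €191,900 cutoff, so the credit is €0.
Total: €117 + €288 + €0 = €405.

€405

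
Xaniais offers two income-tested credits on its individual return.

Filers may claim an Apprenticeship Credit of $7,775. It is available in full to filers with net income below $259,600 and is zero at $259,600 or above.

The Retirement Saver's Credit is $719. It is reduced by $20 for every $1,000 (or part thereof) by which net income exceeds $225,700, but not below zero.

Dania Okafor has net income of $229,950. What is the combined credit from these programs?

Apprenticeship Credit: $229,950 is below the $259,600 cutoff, so the full $7,775 applies.
Retirement Saver's Credit: income exceeds $225,700 by $4,250, which is 5 full-or-partial $1,000 increments; reduction = 5 × $20 = $100, leaving $619.
Total: $7,775 + $619 = $8,394.

$8,394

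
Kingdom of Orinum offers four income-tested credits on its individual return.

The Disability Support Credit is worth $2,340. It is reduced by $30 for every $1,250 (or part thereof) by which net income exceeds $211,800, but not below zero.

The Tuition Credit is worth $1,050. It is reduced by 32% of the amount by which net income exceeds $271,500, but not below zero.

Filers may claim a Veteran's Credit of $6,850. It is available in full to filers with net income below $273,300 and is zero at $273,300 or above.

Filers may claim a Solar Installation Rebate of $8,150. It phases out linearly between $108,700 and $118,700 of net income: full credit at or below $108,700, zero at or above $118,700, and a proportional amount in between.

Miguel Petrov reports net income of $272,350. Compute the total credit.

$8,498

Disability Support Credit: income exceeds $211,800 by $60,550, which is 49 full-or-partial $1,250 increments; reduction = 49 × $30 = $1,470, leaving $870.
Tuition Credit: 32% of the $850 excess over $271,500 is $272; credit = $1,050 − $272 = $778.
Veteran's Credit: $272,350 is below the $273,300 cutoff, so the full $6,850 applies.
Solar Installation Rebate: $272,350 is at or above $118,700, so the credit is $0.
Total: $870 + $778 + $6,850 + $0 = $8,498.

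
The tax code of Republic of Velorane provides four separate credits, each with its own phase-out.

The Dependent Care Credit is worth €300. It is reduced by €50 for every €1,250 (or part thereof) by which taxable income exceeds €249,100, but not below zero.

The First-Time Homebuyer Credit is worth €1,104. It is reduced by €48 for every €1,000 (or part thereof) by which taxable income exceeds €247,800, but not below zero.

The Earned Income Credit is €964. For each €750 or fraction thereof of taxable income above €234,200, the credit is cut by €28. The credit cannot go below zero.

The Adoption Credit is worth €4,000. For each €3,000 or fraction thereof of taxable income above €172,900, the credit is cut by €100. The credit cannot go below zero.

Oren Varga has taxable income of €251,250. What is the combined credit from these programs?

Dependent Care Credit: income exceeds €249,100 by €2,150, which is 2 full-or-partial €1,250 increments; reduction = 2 × €50 = €100, leaving €200.
First-Time Homebuyer Credit: income exceeds €247,800 by €3,450, which is 4 full-or-partial €1,000 increments; reduction = 4 × €48 = €192, leaving €912.
Earned Income Credit: income exceeds €234,200 by €17,050, which is 23 full-or-partial €750 increments; reduction = 23 × €28 = €644, leaving €320.
Adoption Credit: income exceeds €172,900 by €78,350, which is 27 full-or-partial €3,000 increments; reduction = 27 × €100 = €2,700, leaving €1,300.
Total: €200 + €912 + €320 + €1,300 = €2,732.

€2,732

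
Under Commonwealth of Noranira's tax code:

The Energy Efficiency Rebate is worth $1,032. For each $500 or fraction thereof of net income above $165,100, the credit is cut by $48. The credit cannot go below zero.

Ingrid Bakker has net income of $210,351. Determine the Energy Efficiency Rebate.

$0

Energy Efficiency Rebate: income exceeds $165,100 by $45,251 → 91 increments × $48 = $4,368 ≥ base, so the credit is $0.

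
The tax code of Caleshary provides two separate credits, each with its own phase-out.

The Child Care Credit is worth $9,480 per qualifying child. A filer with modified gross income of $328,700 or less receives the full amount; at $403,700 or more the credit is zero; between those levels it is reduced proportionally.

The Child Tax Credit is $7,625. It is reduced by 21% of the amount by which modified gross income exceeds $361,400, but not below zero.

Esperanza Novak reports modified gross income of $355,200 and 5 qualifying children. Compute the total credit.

Child Care Credit: base = 5 × $9,480 = $47,400. $355,200 is $26,500 into a $75,000 phase-out range, leaving 48,500/75,000 of the credit: $47,400 × 48,500/75,000 = $30,652.
Child Tax Credit: $355,200 is at or below the $361,400 threshold, so the full $7,625 applies.
Total: $30,652 + $7,625 = $38,277.

$38,277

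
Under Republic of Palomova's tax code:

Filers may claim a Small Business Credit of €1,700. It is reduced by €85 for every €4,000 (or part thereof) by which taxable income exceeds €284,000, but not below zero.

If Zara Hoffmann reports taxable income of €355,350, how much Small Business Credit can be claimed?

Small Business Credit: income exceeds €284,000 by €71,350, which is 18 full-or-partial €4,000 increments; reduction = 18 × €85 = €1,530, leaving €170.

€170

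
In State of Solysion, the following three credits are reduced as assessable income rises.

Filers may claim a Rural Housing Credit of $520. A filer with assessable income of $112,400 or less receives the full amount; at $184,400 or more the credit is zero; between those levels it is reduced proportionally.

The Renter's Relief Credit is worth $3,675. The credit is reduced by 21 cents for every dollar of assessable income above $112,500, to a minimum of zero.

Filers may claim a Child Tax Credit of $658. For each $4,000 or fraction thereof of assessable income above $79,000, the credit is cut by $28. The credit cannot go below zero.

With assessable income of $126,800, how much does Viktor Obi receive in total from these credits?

Rural Housing Credit: $126,800 is $14,400 into a $72,000 phase-out range, leaving 57,600/72,000 of the credit: $520 × 57,600/72,000 = $416.
Renter's Relief Credit: 21% of the $14,300 excess over $112,500 is $3,003; credit = $3,675 − $3,003 = $672.
Child Tax Credit: income exceeds $79,000 by $47,800, which is 12 full-or-partial $4,000 increments; reduction = 12 × $28 = $336, leaving $322.
Total: $416 + $672 + $322 = $1,410.

$1,410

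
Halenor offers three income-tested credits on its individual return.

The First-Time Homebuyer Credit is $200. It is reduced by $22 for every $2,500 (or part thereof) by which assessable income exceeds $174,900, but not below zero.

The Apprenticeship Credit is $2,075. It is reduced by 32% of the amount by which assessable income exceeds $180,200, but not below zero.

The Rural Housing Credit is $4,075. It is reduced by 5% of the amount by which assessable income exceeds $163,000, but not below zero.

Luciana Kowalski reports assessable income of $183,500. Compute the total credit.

$4,181

First-Time Homebuyer Credit: income exceeds $174,900 by $8,600, which is 4 full-or-partial $2,500 increments; reduction = 4 × $22 = $88, leaving $112.
Apprenticeship Credit: 32% of the $3,300 excess over $180,200 is $1,056; credit = $2,075 − $1,056 = $1,019.
Rural Housing Credit: 5% of the $20,500 excess over $163,000 is $1,025; credit = $4,075 − $1,025 = $3,050.
Total: $112 + $1,019 + $3,050 = $4,181.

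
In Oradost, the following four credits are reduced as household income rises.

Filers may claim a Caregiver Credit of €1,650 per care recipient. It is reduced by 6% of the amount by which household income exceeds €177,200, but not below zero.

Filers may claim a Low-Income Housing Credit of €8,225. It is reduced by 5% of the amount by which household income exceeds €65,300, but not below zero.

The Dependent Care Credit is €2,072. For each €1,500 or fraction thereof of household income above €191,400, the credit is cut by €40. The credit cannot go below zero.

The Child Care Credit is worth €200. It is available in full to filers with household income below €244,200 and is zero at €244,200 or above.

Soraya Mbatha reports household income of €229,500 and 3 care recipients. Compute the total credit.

€3,059

Caregiver Credit: base = 3 × €1,650 = €4,950. 6% of the €52,300 excess over €177,200 is €3,138; credit = €4,950 − €3,138 = €1,812.
Low-Income Housing Credit: 5% of the €164,200 excess over €65,300 is €8,210; credit = €8,225 − €8,210 = €15.
Dependent Care Credit: income exceeds €191,400 by €38,100, which is 26 full-or-partial €1,500 increments; reduction = 26 × €40 = €1,040, leaving €1,032.
Child Care Credit: €229,500 is below the €244,200 cutoff, so the full €200 applies.
Total: €1,812 + €15 + €1,032 + €200 = €3,059.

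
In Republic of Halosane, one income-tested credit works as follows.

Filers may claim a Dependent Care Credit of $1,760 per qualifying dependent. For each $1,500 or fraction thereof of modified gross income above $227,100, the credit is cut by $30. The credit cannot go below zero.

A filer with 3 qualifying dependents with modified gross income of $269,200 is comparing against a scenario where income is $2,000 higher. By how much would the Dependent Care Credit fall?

$30

At $269,200 — base = 3 × $1,760 = $5,280. income exceeds $227,100 by $42,100, which is 29 full-or-partial $1,500 increments; reduction = 29 × $30 = $870, leaving $4,410.
At $271,200 — base = 3 × $1,760 = $5,280. income exceeds $227,100 by $44,100, which is 30 full-or-partial $1,500 increments; reduction = 30 × $30 = $900, leaving $4,380.
Lost: $4,410 − $4,380 = $30.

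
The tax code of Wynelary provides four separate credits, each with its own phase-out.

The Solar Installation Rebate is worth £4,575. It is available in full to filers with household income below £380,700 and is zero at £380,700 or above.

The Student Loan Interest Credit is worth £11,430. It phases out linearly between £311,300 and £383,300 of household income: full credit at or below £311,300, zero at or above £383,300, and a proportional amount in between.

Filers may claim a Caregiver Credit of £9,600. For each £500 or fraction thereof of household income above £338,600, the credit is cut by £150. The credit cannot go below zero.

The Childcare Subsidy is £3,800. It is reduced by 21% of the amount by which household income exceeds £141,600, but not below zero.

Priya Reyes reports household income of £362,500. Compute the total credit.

£10,277

Solar Installation Rebate: £362,500 is below the £380,700 cutoff, so the full £4,575 applies.
Student Loan Interest Credit: £362,500 is £51,200 into a £72,000 phase-out range, leaving 20,800/72,000 of the credit: £11,430 × 20,800/72,000 = £3,302.
Caregiver Credit: income exceeds £338,600 by £23,900, which is 48 full-or-partial £500 increments; reduction = 48 × £150 = £7,200, leaving £2,400.
Childcare Subsidy: 21% of the £220,900 excess over £141,600 is £46,389 ≥ base, so the credit is £0.
Total: £4,575 + £3,302 + £2,400 + £0 = £10,277.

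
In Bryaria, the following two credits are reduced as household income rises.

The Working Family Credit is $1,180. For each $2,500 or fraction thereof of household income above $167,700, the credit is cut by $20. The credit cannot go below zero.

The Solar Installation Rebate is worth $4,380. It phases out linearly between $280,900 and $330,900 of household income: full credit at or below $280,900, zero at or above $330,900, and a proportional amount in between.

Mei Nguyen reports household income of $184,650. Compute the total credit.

Working Family Credit: income exceeds $167,700 by $16,950, which is 7 full-or-partial $2,500 increments; reduction = 7 × $20 = $140, leaving $1,040.
Solar Installation Rebate: $184,650 is at or below the $280,900 threshold, so the full $4,380 applies.
Total: $1,040 + $4,380 = $5,420.

$5,420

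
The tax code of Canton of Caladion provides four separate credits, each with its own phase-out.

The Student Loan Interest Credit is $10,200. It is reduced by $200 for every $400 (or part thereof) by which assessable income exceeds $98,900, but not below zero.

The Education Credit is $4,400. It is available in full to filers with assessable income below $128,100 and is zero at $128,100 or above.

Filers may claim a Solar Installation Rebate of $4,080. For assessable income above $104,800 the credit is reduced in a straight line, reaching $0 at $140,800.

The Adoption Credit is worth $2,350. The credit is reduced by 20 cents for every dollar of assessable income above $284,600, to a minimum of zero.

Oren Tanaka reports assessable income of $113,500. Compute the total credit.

$12,644

Student Loan Interest Credit: income exceeds $98,900 by $14,600, which is 37 full-or-partial $400 increments; reduction = 37 × $200 = $7,400, leaving $2,800.
Education Credit: $113,500 is below the $128,100 cutoff, so the full $4,400 applies.
Solar Installation Rebate: $113,500 is $8,700 into a $36,000 phase-out range, leaving 27,300/36,000 of the credit: $4,080 × 27,300/36,000 = $3,094.
Adoption Credit: $113,500 is at or below the $284,600 threshold, so the full $2,350 applies.
Total: $2,800 + $4,400 + $3,094 + $2,350 = $12,644.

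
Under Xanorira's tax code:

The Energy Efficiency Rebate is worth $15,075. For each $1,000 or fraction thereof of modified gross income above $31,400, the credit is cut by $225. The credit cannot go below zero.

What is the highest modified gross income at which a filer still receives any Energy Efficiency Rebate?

After 66 increments the reduction is 66 × $225 = $14,850, leaving $225; one more increment wipes it out. Increment 66 ends at excess 66 × $1,000 = $66,000, so the highest qualifying income is $31,400 + $66,000 = $97,400.

$97,400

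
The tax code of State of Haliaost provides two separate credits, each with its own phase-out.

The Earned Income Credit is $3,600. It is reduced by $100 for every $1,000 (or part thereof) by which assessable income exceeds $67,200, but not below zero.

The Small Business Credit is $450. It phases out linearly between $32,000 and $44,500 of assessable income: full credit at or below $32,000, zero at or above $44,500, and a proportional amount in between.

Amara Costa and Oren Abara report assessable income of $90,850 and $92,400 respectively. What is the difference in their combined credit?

Amara ($90,850): Earned Income Credit: income exceeds $67,200 by $23,650, which is 24 full-or-partial $1,000 increments; reduction = 24 × $100 = $2,400, leaving $1,200. Small Business Credit: $90,850 is at or above $44,500, so the credit is $0. total $1,200 + $0 = $1,200
Oren ($92,400): Earned Income Credit: income exceeds $67,200 by $25,200, which is 26 full-or-partial $1,000 increments; reduction = 26 × $100 = $2,600, leaving $1,000. Small Business Credit: $92,400 is at or above $44,500, so the credit is $0. total $1,000 + $0 = $1,000
Difference: |$1,200 − $1,000| = $200.

$200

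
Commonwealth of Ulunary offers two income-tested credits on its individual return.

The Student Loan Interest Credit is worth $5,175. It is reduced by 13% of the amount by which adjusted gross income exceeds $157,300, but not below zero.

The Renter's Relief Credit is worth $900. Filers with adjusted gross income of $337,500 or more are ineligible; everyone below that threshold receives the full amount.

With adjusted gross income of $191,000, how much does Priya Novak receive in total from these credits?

Student Loan Interest Credit: 13% of the $33,700 excess over $157,300 is $4,381; credit = $5,175 − $4,381 = $794.
Renter's Relief Credit: $191,000 is below the $337,500 cutoff, so the full $900 applies.
Total: $794 + $900 = $1,694.

$1,694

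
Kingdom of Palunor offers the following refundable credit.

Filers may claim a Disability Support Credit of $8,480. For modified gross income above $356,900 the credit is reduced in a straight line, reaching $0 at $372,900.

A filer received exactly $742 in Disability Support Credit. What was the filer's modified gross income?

$371,500

$742 is 742/8,480 of the full $8,480, so 7,738/8,480 of the $16,000 range has been used: income = $356,900 + $16,000 × 7,738/8,480 = $371,500.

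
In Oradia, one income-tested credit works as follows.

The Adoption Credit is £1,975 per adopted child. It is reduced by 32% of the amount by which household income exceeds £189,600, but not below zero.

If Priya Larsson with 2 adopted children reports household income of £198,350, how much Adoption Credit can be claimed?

£1,150

Adoption Credit: base = 2 × £1,975 = £3,950. 32% of the £8,750 excess over £189,600 is £2,800; credit = £3,950 − £2,800 = £1,150.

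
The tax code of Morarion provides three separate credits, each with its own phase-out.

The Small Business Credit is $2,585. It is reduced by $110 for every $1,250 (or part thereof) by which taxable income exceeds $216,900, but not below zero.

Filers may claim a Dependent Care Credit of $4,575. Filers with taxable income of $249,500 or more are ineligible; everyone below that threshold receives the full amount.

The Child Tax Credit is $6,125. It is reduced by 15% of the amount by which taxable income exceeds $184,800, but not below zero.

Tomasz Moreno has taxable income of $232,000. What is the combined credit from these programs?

Small Business Credit: income exceeds $216,900 by $15,100, which is 13 full-or-partial $1,250 increments; reduction = 13 × $110 = $1,430, leaving $1,155.
Dependent Care Credit: $232,000 is below the $249,500 cutoff, so the full $4,575 applies.
Child Tax Credit: 15% of the $47,200 excess over $184,800 is $7,080 ≥ base, so the credit is $0.
Total: $1,155 + $4,575 + $0 = $5,730.

$5,730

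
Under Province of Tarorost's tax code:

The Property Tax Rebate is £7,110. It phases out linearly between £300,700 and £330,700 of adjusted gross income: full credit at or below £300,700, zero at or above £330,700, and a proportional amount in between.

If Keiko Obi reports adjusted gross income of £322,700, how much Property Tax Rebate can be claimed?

£1,896

Property Tax Rebate: £322,700 is £22,000 into a £30,000 phase-out range, leaving 8,000/30,000 of the credit: £7,110 × 8,000/30,000 = £1,896.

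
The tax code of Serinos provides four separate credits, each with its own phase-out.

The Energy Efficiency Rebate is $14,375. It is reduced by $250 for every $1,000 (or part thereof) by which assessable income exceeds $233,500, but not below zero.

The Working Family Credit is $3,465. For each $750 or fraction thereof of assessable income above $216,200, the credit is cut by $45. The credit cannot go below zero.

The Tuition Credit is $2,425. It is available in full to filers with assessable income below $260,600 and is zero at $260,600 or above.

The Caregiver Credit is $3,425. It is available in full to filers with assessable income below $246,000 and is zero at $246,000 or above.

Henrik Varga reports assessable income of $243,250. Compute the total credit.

$19,525

Energy Efficiency Rebate: income exceeds $233,500 by $9,750, which is 10 full-or-partial $1,000 increments; reduction = 10 × $250 = $2,500, leaving $11,875.
Working Family Credit: income exceeds $216,200 by $27,050, which is 37 full-or-partial $750 increments; reduction = 37 × $45 = $1,665, leaving $1,800.
Tuition Credit: $243,250 is below the $260,600 cutoff, so the full $2,425 applies.
Caregiver Credit: $243,250 is below the $246,000 cutoff, so the full $3,425 applies.
Total: $11,875 + $1,800 + $2,425 + $3,425 = $19,525.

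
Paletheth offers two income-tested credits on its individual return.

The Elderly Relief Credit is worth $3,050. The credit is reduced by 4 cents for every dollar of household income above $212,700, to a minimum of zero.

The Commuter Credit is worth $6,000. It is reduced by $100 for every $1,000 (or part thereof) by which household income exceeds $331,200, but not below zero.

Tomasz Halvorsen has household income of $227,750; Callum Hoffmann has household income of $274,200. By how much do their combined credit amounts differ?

Tomasz ($227,750): Elderly Relief Credit: 4% of the $15,050 excess over $212,700 is $602; credit = $3,050 − $602 = $2,448. Commuter Credit: $227,750 is at or below the $331,200 threshold, so the full $6,000 applies. total $2,448 + $6,000 = $8,448
Callum ($274,200): Elderly Relief Credit: 4% of the $61,500 excess over $212,700 is $2,460; credit = $3,050 − $2,460 = $590. Commuter Credit: $274,200 is at or below the $331,200 threshold, so the full $6,000 applies. total $590 + $6,000 = $6,590
Difference: |$8,448 − $6,590| = $1,858.

$1,858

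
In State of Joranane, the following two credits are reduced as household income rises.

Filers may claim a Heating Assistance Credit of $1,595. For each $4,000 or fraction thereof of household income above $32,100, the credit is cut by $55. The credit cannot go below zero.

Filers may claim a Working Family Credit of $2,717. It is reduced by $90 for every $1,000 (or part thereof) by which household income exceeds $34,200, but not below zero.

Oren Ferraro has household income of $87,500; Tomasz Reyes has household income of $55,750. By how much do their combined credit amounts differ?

Oren ($87,500): Heating Assistance Credit: income exceeds $32,100 by $55,400, which is 14 full-or-partial $4,000 increments; reduction = 14 × $55 = $770, leaving $825. Working Family Credit: income exceeds $34,200 by $53,300 → 54 increments × $90 = $4,860 ≥ base, so the credit is $0. total $825 + $0 = $825
Tomasz ($55,750): Heating Assistance Credit: income exceeds $32,100 by $23,650, which is 6 full-or-partial $4,000 increments; reduction = 6 × $55 = $330, leaving $1,265. Working Family Credit: income exceeds $34,200 by $21,550, which is 22 full-or-partial $1,000 increments; reduction = 22 × $90 = $1,980, leaving $737. total $1,265 + $737 = $2,002
Difference: |$825 − $2,002| = $1,177.

$1,177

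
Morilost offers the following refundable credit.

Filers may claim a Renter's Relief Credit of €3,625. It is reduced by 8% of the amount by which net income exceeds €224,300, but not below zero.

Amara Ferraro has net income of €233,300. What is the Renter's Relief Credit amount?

Renter's Relief Credit: 8% of the €9,000 excess over €224,300 is €720; credit = €3,625 − €720 = €2,905.

€2,905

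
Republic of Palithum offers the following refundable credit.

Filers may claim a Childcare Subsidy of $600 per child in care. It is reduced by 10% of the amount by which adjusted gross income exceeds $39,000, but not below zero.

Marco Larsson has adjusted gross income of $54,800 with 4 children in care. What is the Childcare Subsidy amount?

$820

Childcare Subsidy: base = 4 × $600 = $2,400. 10% of the $15,800 excess over $39,000 is $1,580; credit = $2,400 − $1,580 = $820.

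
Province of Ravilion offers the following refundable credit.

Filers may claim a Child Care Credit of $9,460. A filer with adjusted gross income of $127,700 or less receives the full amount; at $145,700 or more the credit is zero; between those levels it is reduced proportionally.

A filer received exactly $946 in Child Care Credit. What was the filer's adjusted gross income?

$143,900

$946 is 946/9,460 of the full $9,460, so 8,514/9,460 of the $18,000 range has been used: income = $127,700 + $18,000 × 8,514/9,460 = $143,900.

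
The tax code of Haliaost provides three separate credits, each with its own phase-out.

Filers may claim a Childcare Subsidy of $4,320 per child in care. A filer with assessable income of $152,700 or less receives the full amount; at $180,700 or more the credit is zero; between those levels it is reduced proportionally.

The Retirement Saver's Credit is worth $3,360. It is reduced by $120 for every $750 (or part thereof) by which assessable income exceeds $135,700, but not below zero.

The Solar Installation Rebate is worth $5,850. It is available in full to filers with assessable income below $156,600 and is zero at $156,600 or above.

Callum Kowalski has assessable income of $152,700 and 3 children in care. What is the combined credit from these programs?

$19,410

Childcare Subsidy: base = 3 × $4,320 = $12,960. $152,700 is at or below the $152,700 threshold, so the full $12,960 applies.
Retirement Saver's Credit: income exceeds $135,700 by $17,000, which is 23 full-or-partial $750 increments; reduction = 23 × $120 = $2,760, leaving $600.
Solar Installation Rebate: $152,700 is below the $156,600 cutoff, so the full $5,850 applies.
Total: $12,960 + $600 + $5,850 = $19,410.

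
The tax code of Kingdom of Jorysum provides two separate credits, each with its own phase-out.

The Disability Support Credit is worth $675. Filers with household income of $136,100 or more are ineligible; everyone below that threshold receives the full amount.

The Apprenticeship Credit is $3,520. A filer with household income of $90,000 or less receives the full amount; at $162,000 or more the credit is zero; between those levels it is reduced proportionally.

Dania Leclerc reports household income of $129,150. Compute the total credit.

Disability Support Credit: $129,150 is below the $136,100 cutoff, so the full $675 applies.
Apprenticeship Credit: $129,150 is $39,150 into a $72,000 phase-out range, leaving 32,850/72,000 of the credit: $3,520 × 32,850/72,000 = $1,606.
Total: $675 + $1,606 = $2,281.

$2,281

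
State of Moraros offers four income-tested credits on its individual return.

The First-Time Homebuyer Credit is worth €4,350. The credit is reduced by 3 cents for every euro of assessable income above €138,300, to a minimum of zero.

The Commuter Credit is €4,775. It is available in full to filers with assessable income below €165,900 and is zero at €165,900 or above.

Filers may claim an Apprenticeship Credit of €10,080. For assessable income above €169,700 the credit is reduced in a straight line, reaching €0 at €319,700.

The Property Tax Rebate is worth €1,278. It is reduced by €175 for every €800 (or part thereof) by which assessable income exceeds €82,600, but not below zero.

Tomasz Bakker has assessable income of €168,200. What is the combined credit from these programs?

€13,533

First-Time Homebuyer Credit: 3% of the €29,900 excess over €138,300 is €897; credit = €4,350 − €897 = €3,453.
Commuter Credit: €168,200 meets or exceeds the €165,900 cutoff, so the credit is €0.
Apprenticeship Credit: €168,200 is at or below the €169,700 threshold, so the full €10,080 applies.
Property Tax Rebate: income exceeds €82,600 by €85,600 → 107 increments × €175 = €18,725 ≥ base, so the credit is €0.
Total: €3,453 + €0 + €10,080 + €0 = €13,533.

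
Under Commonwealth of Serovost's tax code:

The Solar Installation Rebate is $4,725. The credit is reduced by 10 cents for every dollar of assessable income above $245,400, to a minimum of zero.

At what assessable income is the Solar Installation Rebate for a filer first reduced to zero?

$292,650

The credit falls by 10% of each dollar above $245,400, so it reaches zero when the excess is $4,725 / 10% = $47,250: income = $245,400 + $47,250 = $292,650.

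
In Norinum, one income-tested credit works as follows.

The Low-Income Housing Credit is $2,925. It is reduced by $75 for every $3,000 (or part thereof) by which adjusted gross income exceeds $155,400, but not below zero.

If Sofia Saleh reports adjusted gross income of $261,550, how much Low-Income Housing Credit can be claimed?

Low-Income Housing Credit: income exceeds $155,400 by $106,150, which is 36 full-or-partial $3,000 increments; reduction = 36 × $75 = $2,700, leaving $225.

$225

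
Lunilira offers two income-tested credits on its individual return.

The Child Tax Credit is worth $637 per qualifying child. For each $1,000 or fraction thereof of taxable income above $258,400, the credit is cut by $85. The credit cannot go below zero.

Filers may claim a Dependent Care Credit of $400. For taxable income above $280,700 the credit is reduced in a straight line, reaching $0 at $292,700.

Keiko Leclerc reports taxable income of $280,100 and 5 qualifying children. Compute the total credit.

$1,715

Child Tax Credit: base = 5 × $637 = $3,185. income exceeds $258,400 by $21,700, which is 22 full-or-partial $1,000 increments; reduction = 22 × $85 = $1,870, leaving $1,315.
Dependent Care Credit: $280,100 is at or below the $280,700 threshold, so the full $400 applies.
Total: $1,315 + $400 = $1,715.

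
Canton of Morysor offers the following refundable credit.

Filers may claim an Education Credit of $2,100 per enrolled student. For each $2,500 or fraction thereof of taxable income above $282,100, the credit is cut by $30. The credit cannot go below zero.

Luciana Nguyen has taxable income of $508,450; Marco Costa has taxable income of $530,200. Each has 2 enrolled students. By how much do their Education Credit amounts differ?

$270

Luciana ($508,450): Education Credit: base = 2 × $2,100 = $4,200. income exceeds $282,100 by $226,350, which is 91 full-or-partial $2,500 increments; reduction = 91 × $30 = $2,730, leaving $1,470.
Marco ($530,200): Education Credit: base = 2 × $2,100 = $4,200. income exceeds $282,100 by $248,100, which is 100 full-or-partial $2,500 increments; reduction = 100 × $30 = $3,000, leaving $1,200.
Difference: |$1,470 − $1,200| = $270.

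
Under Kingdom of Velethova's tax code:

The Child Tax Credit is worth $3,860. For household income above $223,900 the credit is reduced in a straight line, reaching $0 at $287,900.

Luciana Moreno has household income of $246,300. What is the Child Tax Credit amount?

Child Tax Credit: $246,300 is $22,400 into a $64,000 phase-out range, leaving 41,600/64,000 of the credit: $3,860 × 41,600/64,000 = $2,509.

$2,509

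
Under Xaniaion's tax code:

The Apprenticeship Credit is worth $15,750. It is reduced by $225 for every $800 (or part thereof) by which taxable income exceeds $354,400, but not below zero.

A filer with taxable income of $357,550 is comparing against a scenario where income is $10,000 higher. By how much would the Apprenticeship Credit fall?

At $357,550 — income exceeds $354,400 by $3,150, which is 4 full-or-partial $800 increments; reduction = 4 × $225 = $900, leaving $14,850.
At $367,550 — income exceeds $354,400 by $13,150, which is 17 full-or-partial $800 increments; reduction = 17 × $225 = $3,825, leaving $11,925.
Lost: $14,850 − $11,925 = $2,925.

$2,925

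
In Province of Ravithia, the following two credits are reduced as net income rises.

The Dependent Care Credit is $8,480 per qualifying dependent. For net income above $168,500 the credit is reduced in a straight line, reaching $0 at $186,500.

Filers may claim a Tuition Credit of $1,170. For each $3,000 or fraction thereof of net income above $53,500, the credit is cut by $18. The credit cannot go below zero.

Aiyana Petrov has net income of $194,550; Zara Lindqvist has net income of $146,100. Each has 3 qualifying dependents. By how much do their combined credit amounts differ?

$25,746

Aiyana ($194,550): Dependent Care Credit: base = 3 × $8,480 = $25,440. $194,550 is at or above $186,500, so the credit is $0. Tuition Credit: income exceeds $53,500 by $141,050, which is 48 full-or-partial $3,000 increments; reduction = 48 × $18 = $864, leaving $306. total $0 + $306 = $306
Zara ($146,100): Dependent Care Credit: base = 3 × $8,480 = $25,440. $146,100 is at or below the $168,500 threshold, so the full $25,440 applies. Tuition Credit: income exceeds $53,500 by $92,600, which is 31 full-or-partial $3,000 increments; reduction = 31 × $18 = $558, leaving $612. total $25,440 + $612 = $26,052
Difference: |$306 − $26,052| = $25,746.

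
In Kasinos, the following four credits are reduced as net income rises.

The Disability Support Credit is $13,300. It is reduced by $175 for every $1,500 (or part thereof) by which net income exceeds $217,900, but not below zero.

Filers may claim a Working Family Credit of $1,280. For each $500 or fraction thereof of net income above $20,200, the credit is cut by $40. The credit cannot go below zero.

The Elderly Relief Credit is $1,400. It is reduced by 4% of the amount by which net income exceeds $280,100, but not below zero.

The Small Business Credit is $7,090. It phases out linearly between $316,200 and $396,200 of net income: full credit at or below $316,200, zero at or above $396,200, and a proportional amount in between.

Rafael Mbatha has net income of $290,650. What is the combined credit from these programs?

Disability Support Credit: income exceeds $217,900 by $72,750, which is 49 full-or-partial $1,500 increments; reduction = 49 × $175 = $8,575, leaving $4,725.
Working Family Credit: income exceeds $20,200 by $270,450 → 541 increments × $40 = $21,640 ≥ base, so the credit is $0.
Elderly Relief Credit: 4% of the $10,550 excess over $280,100 is $422; credit = $1,400 − $422 = $978.
Small Business Credit: $290,650 is at or below the $316,200 threshold, so the full $7,090 applies.
Total: $4,725 + $0 + $978 + $7,090 = $12,793.

$12,793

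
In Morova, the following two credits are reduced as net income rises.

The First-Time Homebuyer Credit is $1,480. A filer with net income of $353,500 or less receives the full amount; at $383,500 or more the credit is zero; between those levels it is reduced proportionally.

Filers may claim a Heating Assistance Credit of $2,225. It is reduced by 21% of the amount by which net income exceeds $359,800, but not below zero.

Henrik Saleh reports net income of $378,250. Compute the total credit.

First-Time Homebuyer Credit: $378,250 is $24,750 into a $30,000 phase-out range, leaving 5,250/30,000 of the credit: $1,480 × 5,250/30,000 = $259.
Heating Assistance Credit: 21% of the $18,450 excess over $359,800 is $3,874.50 ≥ base, so the credit is $0.
Total: $259 + $0 = $259.

$259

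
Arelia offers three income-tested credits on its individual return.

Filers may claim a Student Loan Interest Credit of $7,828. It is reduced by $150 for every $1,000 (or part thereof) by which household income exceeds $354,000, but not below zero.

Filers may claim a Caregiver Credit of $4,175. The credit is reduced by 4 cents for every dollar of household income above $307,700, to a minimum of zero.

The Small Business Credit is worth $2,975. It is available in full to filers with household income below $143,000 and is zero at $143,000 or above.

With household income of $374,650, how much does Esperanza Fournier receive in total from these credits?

$6,175

Student Loan Interest Credit: income exceeds $354,000 by $20,650, which is 21 full-or-partial $1,000 increments; reduction = 21 × $150 = $3,150, leaving $4,678.
Caregiver Credit: 4% of the $66,950 excess over $307,700 is $2,678; credit = $4,175 − $2,678 = $1,497.
Small Business Credit: $374,650 meets or exceeds the $143,000 cutoff, so the credit is $0.
Total: $4,678 + $1,497 + $0 = $6,175.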